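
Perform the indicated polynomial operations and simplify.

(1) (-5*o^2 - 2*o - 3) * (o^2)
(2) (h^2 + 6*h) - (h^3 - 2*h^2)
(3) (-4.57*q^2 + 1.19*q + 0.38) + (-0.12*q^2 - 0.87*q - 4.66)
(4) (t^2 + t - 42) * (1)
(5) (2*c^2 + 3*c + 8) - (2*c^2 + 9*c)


(1) = -5*o^4 - 2*o^3 - 3*o^2
(2) = -h^3 + 3*h^2 + 6*h
(3) = -4.69*q^2 + 0.32*q - 4.28
(4) = t^2 + t - 42
(5) = 8 - 6*c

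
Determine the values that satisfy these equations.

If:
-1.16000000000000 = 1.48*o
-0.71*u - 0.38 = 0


Then:
o = -0.78
u = -0.54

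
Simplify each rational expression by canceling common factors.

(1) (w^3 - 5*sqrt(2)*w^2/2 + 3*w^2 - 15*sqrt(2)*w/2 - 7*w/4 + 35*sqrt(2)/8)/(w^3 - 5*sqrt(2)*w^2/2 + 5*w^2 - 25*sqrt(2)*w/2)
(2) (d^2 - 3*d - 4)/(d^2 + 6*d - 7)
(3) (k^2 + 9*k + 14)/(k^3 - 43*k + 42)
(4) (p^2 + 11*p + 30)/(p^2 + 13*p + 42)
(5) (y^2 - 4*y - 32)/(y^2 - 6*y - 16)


(1) = (16*w^2 + 48*w - 28)/(16*w^2 + 80*w)
(2) = (d^2 - 3*d - 4)/(d^2 + 6*d - 7)
(3) = (k + 2)/(k^2 - 7*k + 6)
(4) = (p + 5)/(p + 7)
(5) = (y + 4)/(y + 2)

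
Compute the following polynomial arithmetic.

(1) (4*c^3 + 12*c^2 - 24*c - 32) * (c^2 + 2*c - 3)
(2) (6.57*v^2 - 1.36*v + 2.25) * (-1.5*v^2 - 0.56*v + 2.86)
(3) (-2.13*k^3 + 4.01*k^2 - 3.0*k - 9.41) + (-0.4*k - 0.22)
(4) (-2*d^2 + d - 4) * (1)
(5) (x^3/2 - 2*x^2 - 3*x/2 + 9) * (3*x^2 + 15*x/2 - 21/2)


(1) = 4*c^5 + 20*c^4 - 12*c^3 - 116*c^2 + 8*c + 96
(2) = -9.855*v^4 - 1.6392*v^3 + 16.1768*v^2 - 5.1496*v + 6.435
(3) = -2.13*k^3 + 4.01*k^2 - 3.4*k - 9.63
(4) = -2*d^2 + d - 4
(5) = 3*x^5/2 - 9*x^4/4 - 99*x^3/4 + 147*x^2/4 + 333*x/4 - 189/2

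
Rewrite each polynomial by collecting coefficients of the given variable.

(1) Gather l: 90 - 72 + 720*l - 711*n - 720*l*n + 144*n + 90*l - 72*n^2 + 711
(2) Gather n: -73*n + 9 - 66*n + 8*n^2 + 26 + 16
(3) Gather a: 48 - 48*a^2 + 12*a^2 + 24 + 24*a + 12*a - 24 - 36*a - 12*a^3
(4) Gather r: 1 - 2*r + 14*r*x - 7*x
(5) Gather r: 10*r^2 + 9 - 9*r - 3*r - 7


(1) = l*(810 - 720*n) - 72*n^2 - 567*n + 729
(2) = 8*n^2 - 139*n + 51
(3) = -12*a^3 - 36*a^2 + 48
(4) = r*(14*x - 2) - 7*x + 1
(5) = 10*r^2 - 12*r + 2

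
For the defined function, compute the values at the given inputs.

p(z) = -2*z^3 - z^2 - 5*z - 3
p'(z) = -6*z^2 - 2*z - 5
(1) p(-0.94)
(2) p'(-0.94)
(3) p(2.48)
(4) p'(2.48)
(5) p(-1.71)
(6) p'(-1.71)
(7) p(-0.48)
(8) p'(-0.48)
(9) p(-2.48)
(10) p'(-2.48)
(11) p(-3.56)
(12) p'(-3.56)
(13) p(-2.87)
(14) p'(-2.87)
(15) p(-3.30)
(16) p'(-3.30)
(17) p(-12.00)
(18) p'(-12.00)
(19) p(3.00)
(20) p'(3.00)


(1) = 2.48
(2) = -8.42
(3) = -52.06
(4) = -46.86
(5) = 12.63
(6) = -19.12
(7) = -0.61
(8) = -5.42
(9) = 33.76
(10) = -36.94
(11) = 92.36
(12) = -73.92
(13) = 50.39
(14) = -48.68
(15) = 74.48
(16) = -63.74
(17) = 3369.00
(18) = -845.00
(19) = -81.00
(20) = -65.00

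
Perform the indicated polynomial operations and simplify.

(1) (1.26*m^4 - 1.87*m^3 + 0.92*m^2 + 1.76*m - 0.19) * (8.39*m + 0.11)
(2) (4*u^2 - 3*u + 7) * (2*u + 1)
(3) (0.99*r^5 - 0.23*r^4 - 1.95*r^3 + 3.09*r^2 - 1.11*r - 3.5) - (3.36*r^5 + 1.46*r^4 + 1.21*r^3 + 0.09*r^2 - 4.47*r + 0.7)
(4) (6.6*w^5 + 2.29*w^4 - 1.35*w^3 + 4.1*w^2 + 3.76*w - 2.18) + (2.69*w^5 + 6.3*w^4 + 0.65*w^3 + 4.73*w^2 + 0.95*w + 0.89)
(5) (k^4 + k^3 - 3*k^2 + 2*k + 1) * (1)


(1) = 10.5714*m^5 - 15.5507*m^4 + 7.5131*m^3 + 14.8676*m^2 - 1.4005*m - 0.0209
(2) = 8*u^3 - 2*u^2 + 11*u + 7
(3) = -2.37*r^5 - 1.69*r^4 - 3.16*r^3 + 3.0*r^2 + 3.36*r - 4.2
(4) = 9.29*w^5 + 8.59*w^4 - 0.7*w^3 + 8.83*w^2 + 4.71*w - 1.29
(5) = k^4 + k^3 - 3*k^2 + 2*k + 1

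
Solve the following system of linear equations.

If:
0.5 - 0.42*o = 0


Then:
o = 1.19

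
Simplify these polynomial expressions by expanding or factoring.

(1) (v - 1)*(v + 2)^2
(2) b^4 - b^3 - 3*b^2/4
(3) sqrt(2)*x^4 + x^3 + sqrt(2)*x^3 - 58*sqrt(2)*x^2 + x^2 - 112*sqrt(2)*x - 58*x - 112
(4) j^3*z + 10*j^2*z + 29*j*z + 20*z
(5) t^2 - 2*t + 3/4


(1) = v^3 + 3*v^2 - 4
(2) = b^2*(b - 3/2)*(b + 1/2)
(3) = (x - 8)*(x + 2)*(x + 7)*(sqrt(2)*x + 1)
(4) = (j + 4)*(j + 5)*(j*z + z)
(5) = (t - 3/2)*(t - 1/2)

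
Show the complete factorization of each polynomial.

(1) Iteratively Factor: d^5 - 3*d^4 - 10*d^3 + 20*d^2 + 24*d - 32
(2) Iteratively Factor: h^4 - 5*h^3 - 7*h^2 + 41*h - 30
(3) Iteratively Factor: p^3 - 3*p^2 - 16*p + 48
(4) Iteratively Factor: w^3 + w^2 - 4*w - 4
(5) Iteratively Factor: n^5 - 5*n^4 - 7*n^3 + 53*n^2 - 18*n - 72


(1) = (d - 1)*(d^4 - 2*d^3 - 12*d^2 + 8*d + 32) = (d - 2)*(d - 1)*(d^3 - 12*d - 16) = (d - 4)*(d - 2)*(d - 1)*(d^2 + 4*d + 4) = (d - 4)*(d - 2)*(d - 1)*(d + 2)*(d + 2)
(2) = (h - 1)*(h^3 - 4*h^2 - 11*h + 30) = (h - 1)*(h + 3)*(h^2 - 7*h + 10) = (h - 5)*(h - 1)*(h + 3)*(h - 2)
(3) = (p + 4)*(p^2 - 7*p + 12) = (p - 4)*(p + 4)*(p - 3)
(4) = (w + 1)*(w^2 - 4) = (w - 2)*(w + 1)*(w + 2)
(5) = (n - 2)*(n^4 - 3*n^3 - 13*n^2 + 27*n + 36) = (n - 2)*(n + 3)*(n^3 - 6*n^2 + 5*n + 12) = (n - 4)*(n - 2)*(n + 3)*(n^2 - 2*n - 3) = (n - 4)*(n - 3)*(n - 2)*(n + 3)*(n + 1)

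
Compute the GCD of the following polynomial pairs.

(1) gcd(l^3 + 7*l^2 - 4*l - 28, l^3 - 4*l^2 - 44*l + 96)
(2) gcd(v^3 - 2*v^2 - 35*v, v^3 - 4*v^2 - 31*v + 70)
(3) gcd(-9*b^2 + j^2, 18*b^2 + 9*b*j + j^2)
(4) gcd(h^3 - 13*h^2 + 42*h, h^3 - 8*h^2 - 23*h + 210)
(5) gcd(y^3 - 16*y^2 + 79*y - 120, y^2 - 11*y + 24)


(1) = l - 2
(2) = gcd(v*(v - 7)*(v + 5), (v - 7)*(v - 2)*(v + 5)) = v^2 - 2*v - 35
(3) = 3*b + j
(4) = h^2 - 13*h + 42
(5) = y^2 - 11*y + 24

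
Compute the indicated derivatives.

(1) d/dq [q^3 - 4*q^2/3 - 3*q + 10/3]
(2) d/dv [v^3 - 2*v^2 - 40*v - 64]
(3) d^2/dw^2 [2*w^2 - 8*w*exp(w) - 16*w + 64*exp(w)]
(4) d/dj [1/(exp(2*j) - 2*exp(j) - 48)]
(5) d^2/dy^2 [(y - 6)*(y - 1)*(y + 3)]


(1) = 3*q^2 - 8*q/3 - 3
(2) = 3*v^2 - 4*v - 40
(3) = -8*w*exp(w) + 48*exp(w) + 4
(4) = 2*(1 - exp(j))*exp(j)/(-exp(2*j) + 2*exp(j) + 48)^2
(5) = 6*y - 8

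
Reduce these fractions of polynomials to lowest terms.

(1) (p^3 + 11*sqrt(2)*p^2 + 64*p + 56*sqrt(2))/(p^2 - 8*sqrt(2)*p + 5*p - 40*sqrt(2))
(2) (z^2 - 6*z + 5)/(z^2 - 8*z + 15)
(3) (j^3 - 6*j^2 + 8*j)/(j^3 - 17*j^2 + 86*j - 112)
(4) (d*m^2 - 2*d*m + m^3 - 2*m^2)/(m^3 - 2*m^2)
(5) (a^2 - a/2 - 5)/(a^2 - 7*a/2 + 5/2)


(1) = (p^3 + 11*sqrt(2)*p^2 + 64*p + 56*sqrt(2))/(p^2 + p*(5 - 8*sqrt(2)) - 40*sqrt(2))
(2) = (z - 1)/(z - 3)
(3) = (j^2 - 4*j)/(j^2 - 15*j + 56)
(4) = (d + m)/m
(5) = (a + 2)/(a - 1)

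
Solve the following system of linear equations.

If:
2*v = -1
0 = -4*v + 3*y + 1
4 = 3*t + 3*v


Then:
t = 11/6
v = -1/2
y = -1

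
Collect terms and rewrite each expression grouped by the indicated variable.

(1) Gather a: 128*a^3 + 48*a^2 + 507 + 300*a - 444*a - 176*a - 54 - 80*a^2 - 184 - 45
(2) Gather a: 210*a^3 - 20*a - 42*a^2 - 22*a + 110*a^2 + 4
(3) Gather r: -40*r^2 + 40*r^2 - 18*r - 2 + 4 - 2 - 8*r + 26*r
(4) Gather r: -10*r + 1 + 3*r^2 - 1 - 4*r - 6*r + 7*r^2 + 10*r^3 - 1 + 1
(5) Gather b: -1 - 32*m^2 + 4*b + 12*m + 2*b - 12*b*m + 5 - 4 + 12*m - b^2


(1) = 128*a^3 - 32*a^2 - 320*a + 224
(2) = 210*a^3 + 68*a^2 - 42*a + 4
(3) = 0
(4) = 10*r^3 + 10*r^2 - 20*r
(5) = -b^2 + b*(6 - 12*m) - 32*m^2 + 24*m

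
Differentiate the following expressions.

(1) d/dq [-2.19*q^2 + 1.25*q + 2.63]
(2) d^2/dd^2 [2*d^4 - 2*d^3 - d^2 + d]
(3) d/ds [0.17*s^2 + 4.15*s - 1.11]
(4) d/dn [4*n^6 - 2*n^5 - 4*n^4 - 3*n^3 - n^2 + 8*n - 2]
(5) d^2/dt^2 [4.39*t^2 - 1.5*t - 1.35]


(1) = 1.25 - 4.38*q
(2) = 24*d^2 - 12*d - 2
(3) = 0.34*s + 4.15
(4) = 24*n^5 - 10*n^4 - 16*n^3 - 9*n^2 - 2*n + 8
(5) = 8.78000000000000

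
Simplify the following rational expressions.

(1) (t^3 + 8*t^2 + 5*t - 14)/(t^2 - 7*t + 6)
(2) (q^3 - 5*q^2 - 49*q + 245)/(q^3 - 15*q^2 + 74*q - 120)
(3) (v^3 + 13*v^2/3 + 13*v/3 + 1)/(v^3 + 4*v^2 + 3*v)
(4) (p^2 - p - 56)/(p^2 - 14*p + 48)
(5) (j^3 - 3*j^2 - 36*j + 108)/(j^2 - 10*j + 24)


(1) = (t^2 + 9*t + 14)/(t - 6)
(2) = (q^2 - 49)/(q^2 - 10*q + 24)
(3) = (3*v + 1)/(3*v)
(4) = (p + 7)/(p - 6)
(5) = (j^2 + 3*j - 18)/(j - 4)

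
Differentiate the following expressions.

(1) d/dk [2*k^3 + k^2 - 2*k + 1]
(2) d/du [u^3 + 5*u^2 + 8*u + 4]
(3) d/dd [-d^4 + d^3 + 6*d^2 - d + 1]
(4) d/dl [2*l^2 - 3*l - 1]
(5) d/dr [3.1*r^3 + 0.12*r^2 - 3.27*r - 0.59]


(1) = 6*k^2 + 2*k - 2
(2) = 3*u^2 + 10*u + 8
(3) = -4*d^3 + 3*d^2 + 12*d - 1
(4) = 4*l - 3
(5) = 9.3*r^2 + 0.24*r - 3.27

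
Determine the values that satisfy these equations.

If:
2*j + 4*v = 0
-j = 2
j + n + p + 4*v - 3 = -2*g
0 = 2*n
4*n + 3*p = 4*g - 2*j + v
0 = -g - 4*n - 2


Then:
No Solution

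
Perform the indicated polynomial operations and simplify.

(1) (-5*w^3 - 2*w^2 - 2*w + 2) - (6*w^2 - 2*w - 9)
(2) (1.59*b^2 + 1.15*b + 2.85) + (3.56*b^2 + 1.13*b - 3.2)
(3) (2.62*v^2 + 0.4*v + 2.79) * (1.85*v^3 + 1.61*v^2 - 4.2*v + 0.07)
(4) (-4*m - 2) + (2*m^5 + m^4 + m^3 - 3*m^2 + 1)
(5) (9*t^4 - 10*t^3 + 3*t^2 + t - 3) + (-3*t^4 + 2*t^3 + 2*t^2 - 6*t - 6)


(1) = -5*w^3 - 8*w^2 + 11
(2) = 5.15*b^2 + 2.28*b - 0.35
(3) = 4.847*v^5 + 4.9582*v^4 - 5.1985*v^3 + 2.9953*v^2 - 11.69*v + 0.1953
(4) = 2*m^5 + m^4 + m^3 - 3*m^2 - 4*m - 1
(5) = 6*t^4 - 8*t^3 + 5*t^2 - 5*t - 9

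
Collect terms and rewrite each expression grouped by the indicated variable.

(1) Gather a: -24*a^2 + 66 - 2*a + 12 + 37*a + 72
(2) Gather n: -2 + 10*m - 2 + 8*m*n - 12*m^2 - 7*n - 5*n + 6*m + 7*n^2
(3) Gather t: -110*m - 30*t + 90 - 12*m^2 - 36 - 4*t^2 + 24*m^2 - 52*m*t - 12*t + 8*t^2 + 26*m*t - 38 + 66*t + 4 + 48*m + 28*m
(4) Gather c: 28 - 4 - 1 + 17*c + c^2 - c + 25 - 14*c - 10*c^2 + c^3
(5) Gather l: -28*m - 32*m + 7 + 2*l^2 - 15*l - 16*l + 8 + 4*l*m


(1) = -24*a^2 + 35*a + 150
(2) = -12*m^2 + 16*m + 7*n^2 + n*(8*m - 12) - 4
(3) = 12*m^2 - 34*m + 4*t^2 + t*(24 - 26*m) + 20
(4) = c^3 - 9*c^2 + 2*c + 48
(5) = 2*l^2 + l*(4*m - 31) - 60*m + 15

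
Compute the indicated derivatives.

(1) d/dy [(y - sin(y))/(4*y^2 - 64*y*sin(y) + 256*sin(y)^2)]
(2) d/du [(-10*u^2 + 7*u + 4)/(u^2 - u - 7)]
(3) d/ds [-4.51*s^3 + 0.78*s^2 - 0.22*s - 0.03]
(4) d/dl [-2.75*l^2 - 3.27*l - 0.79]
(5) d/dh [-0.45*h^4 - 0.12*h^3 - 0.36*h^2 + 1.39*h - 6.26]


(1) = (15*y*cos(y) - y - 6*sin(y) - 4*sin(2*y))/(4*(y - 8*sin(y))^3)
(2) = 3*(u^2 + 44*u - 15)/(u^4 - 2*u^3 - 13*u^2 + 14*u + 49)
(3) = -13.53*s^2 + 1.56*s - 0.22
(4) = -5.5*l - 3.27
(5) = -1.8*h^3 - 0.36*h^2 - 0.72*h + 1.39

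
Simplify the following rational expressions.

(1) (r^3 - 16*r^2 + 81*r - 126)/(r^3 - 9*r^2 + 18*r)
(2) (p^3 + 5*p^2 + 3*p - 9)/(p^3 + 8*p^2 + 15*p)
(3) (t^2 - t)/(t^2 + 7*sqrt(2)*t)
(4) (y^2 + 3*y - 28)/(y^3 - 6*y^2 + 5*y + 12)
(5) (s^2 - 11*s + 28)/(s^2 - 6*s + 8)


(1) = (r - 7)/r
(2) = (p^2 + 2*p - 3)/(p^2 + 5*p)
(3) = (t - 1)/(t + 7*sqrt(2))
(4) = (y + 7)/(y^2 - 2*y - 3)
(5) = (s - 7)/(s - 2)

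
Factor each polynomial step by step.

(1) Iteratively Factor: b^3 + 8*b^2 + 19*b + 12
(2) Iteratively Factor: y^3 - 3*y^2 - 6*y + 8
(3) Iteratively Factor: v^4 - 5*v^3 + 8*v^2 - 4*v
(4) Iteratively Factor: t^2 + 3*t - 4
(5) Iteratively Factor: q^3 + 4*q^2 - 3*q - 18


(1) = (b + 1)*(b^2 + 7*b + 12) = (b + 1)*(b + 3)*(b + 4)
(2) = (y + 2)*(y^2 - 5*y + 4) = (y - 1)*(y + 2)*(y - 4)
(3) = (v)*(v^3 - 5*v^2 + 8*v - 4) = v*(v - 2)*(v^2 - 3*v + 2) = v*(v - 2)*(v - 1)*(v - 2)
(4) = (t + 4)*(t - 1)
(5) = (q + 3)*(q^2 + q - 6) = (q - 2)*(q + 3)*(q + 3)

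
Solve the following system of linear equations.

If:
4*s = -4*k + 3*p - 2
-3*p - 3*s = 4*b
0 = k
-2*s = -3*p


Then:
b = 5/4
k = 0
p = -2/3
s = -1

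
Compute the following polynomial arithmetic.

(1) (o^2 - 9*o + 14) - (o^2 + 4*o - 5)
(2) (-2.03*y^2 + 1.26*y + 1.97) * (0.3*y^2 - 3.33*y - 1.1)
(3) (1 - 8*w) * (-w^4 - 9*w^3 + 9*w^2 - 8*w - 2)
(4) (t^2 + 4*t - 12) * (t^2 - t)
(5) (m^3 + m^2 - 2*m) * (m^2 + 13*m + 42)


(1) = 19 - 13*o
(2) = -0.609*y^4 + 7.1379*y^3 - 1.3718*y^2 - 7.9461*y - 2.167
(3) = 8*w^5 + 71*w^4 - 81*w^3 + 73*w^2 + 8*w - 2
(4) = t^4 + 3*t^3 - 16*t^2 + 12*t
(5) = m^5 + 14*m^4 + 53*m^3 + 16*m^2 - 84*m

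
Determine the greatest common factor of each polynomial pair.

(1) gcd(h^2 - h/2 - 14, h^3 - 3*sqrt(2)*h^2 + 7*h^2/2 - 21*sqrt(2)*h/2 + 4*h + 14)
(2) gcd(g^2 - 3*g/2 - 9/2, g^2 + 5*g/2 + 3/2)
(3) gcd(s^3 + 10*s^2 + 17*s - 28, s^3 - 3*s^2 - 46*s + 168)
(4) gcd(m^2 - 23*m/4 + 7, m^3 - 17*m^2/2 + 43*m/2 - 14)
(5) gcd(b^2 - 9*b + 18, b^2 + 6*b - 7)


(1) = h + 7/2
(2) = gcd((g - 3)*(g + 3/2), (g + 1)*(g + 3/2)) = g + 3/2
(3) = s + 7
(4) = gcd((m - 4)*(m - 7/4), (m - 4)*(m - 7/2)*(m - 1)) = m - 4
(5) = gcd((b - 6)*(b - 3), (b - 1)*(b + 7)) = 1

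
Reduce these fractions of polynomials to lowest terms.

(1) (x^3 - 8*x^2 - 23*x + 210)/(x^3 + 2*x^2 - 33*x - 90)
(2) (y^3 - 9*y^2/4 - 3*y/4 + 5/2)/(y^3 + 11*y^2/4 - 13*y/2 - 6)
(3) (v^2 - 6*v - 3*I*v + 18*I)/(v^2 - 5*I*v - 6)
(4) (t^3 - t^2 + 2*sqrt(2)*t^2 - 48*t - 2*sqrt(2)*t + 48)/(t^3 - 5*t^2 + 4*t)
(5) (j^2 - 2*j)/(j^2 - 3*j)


(1) = (x - 7)/(x + 3)
(2) = (4*y^2 - y - 5)/(4*y^2 + 19*y + 12)
(3) = (v - 6)/(v - 2*I)
(4) = (t^2 + 2*sqrt(2)*t - 48)/(t^2 - 4*t)
(5) = (j - 2)/(j - 3)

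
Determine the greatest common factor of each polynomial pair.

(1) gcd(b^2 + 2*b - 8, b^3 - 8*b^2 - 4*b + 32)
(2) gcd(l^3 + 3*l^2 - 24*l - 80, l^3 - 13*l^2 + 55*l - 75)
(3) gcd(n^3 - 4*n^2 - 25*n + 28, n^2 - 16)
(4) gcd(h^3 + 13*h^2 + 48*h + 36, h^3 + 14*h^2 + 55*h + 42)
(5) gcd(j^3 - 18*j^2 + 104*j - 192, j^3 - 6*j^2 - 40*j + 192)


(1) = b - 2
(2) = l - 5
(3) = n + 4
(4) = h^2 + 7*h + 6
(5) = gcd((j - 8)*(j - 6)*(j - 4), (j - 8)*(j - 4)*(j + 6)) = j^2 - 12*j + 32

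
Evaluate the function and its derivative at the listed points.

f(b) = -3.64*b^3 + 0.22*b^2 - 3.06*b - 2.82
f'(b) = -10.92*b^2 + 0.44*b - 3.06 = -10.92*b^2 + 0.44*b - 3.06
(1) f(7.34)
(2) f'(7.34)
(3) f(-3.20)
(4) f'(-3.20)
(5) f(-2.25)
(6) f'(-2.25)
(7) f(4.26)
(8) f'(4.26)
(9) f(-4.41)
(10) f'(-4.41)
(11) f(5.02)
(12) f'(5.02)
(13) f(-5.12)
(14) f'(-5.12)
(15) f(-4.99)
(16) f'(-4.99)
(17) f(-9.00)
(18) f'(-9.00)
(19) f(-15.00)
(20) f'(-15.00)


(1) = -1452.85
(2) = -588.15
(3) = 128.50
(4) = -116.29
(5) = 46.64
(6) = -59.33
(7) = -293.27
(8) = -199.36
(9) = 327.14
(10) = -217.37
(11) = -473.12
(12) = -276.04
(13) = 507.17
(14) = -291.57
(15) = 470.20
(16) = -277.16
(17) = 2696.10
(18) = -891.54
(19) = 12377.58
(20) = -2466.66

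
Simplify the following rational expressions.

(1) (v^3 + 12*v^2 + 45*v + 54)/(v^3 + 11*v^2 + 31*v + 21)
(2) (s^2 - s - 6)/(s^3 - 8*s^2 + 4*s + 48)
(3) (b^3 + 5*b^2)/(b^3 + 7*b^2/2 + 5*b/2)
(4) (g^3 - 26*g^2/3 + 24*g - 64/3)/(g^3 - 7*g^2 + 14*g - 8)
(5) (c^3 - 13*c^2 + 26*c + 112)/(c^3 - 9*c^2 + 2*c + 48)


(1) = (v^2 + 9*v + 18)/(v^2 + 8*v + 7)
(2) = (s - 3)/(s^2 - 10*s + 24)
(3) = (2*b^2 + 10*b)/(2*b^2 + 7*b + 5)
(4) = (3*g - 8)/(3*g - 3)
(5) = (c - 7)/(c - 3)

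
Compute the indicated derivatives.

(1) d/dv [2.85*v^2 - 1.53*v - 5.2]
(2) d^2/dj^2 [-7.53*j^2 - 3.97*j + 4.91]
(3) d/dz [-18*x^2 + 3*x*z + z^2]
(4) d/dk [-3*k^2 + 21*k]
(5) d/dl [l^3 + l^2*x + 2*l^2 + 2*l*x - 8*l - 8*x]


(1) = 5.7*v - 1.53
(2) = -15.0600000000000
(3) = 3*x + 2*z
(4) = 21 - 6*k
(5) = 3*l^2 + 2*l*x + 4*l + 2*x - 8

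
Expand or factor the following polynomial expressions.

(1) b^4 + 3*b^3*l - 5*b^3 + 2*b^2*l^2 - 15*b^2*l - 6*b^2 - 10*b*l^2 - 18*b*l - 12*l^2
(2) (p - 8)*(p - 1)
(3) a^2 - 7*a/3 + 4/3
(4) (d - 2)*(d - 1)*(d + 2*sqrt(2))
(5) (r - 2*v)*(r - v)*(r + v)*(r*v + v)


(1) = (b - 6)*(b + 1)*(b + l)*(b + 2*l)
(2) = p^2 - 9*p + 8
(3) = (a - 4/3)*(a - 1)
(4) = d^3 - 3*d^2 + 2*sqrt(2)*d^2 - 6*sqrt(2)*d + 2*d + 4*sqrt(2)
(5) = r^4*v - 2*r^3*v^2 + r^3*v - r^2*v^3 - 2*r^2*v^2 + 2*r*v^4 - r*v^3 + 2*v^4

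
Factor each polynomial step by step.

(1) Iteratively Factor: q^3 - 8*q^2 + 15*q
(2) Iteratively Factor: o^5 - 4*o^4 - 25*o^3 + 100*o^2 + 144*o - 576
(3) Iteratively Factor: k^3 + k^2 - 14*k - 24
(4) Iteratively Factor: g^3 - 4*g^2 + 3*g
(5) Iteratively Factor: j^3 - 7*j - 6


(1) = (q)*(q^2 - 8*q + 15) = q*(q - 3)*(q - 5)
(2) = (o + 4)*(o^4 - 8*o^3 + 7*o^2 + 72*o - 144) = (o - 4)*(o + 4)*(o^3 - 4*o^2 - 9*o + 36) = (o - 4)*(o - 3)*(o + 4)*(o^2 - o - 12) = (o - 4)*(o - 3)*(o + 3)*(o + 4)*(o - 4)
(3) = (k - 4)*(k^2 + 5*k + 6) = (k - 4)*(k + 2)*(k + 3)
(4) = (g - 1)*(g^2 - 3*g) = g*(g - 1)*(g - 3)
(5) = (j - 3)*(j^2 + 3*j + 2) = (j - 3)*(j + 1)*(j + 2)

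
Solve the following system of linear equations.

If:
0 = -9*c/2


Then:
c = 0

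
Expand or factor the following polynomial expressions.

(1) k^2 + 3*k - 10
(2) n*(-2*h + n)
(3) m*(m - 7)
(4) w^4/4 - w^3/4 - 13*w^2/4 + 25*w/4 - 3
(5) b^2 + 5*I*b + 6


(1) = (k - 2)*(k + 5)
(2) = -2*h*n + n^2
(3) = m^2 - 7*m
(4) = (w/4 + 1)*(w - 3)*(w - 1)^2
(5) = (b - I)*(b + 6*I)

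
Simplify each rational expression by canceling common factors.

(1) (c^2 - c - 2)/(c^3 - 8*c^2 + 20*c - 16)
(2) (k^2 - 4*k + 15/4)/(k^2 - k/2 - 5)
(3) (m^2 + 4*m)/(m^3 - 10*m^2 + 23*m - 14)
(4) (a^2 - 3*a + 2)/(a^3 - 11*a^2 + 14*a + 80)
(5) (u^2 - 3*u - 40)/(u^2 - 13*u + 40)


(1) = (c + 1)/(c^2 - 6*c + 8)
(2) = (2*k - 3)/(2*k + 4)
(3) = (m^2 + 4*m)/(m^3 - 10*m^2 + 23*m - 14)
(4) = (a^2 - 3*a + 2)/(a^3 - 11*a^2 + 14*a + 80)
(5) = (u + 5)/(u - 5)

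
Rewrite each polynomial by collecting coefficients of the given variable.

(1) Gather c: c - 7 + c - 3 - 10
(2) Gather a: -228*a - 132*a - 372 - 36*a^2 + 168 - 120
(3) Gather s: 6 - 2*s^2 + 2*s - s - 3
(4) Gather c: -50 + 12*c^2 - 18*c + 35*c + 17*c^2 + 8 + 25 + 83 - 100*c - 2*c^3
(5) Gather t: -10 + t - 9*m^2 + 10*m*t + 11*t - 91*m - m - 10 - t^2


(1) = 2*c - 20
(2) = -36*a^2 - 360*a - 324
(3) = -2*s^2 + s + 3
(4) = -2*c^3 + 29*c^2 - 83*c + 66
(5) = -9*m^2 - 92*m - t^2 + t*(10*m + 12) - 20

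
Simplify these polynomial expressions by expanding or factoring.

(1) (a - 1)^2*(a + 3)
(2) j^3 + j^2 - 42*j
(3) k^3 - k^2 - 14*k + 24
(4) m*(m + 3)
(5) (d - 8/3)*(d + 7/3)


(1) = a^3 + a^2 - 5*a + 3
(2) = j*(j - 6)*(j + 7)
(3) = (k - 3)*(k - 2)*(k + 4)
(4) = m^2 + 3*m
(5) = d^2 - d/3 - 56/9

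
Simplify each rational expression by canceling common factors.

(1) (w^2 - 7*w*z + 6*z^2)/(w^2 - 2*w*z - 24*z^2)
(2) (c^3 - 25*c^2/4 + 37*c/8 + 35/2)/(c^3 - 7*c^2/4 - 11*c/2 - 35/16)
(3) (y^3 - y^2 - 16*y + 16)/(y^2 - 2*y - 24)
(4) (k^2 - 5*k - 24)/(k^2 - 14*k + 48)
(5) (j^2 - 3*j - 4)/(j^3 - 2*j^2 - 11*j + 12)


(1) = (w - z)/(w + 4*z)
(2) = (2*c - 8)/(2*c + 1)
(3) = (y^2 - 5*y + 4)/(y - 6)
(4) = (k + 3)/(k - 6)
(5) = (j + 1)/(j^2 + 2*j - 3)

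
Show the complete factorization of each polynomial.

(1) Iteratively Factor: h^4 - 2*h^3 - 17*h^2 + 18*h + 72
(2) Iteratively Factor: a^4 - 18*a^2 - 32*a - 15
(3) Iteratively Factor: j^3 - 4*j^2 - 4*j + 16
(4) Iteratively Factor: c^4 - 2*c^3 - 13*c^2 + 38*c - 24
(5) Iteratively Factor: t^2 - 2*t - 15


(1) = (h - 3)*(h^3 + h^2 - 14*h - 24) = (h - 3)*(h + 3)*(h^2 - 2*h - 8) = (h - 4)*(h - 3)*(h + 3)*(h + 2)
(2) = (a + 3)*(a^3 - 3*a^2 - 9*a - 5) = (a + 1)*(a + 3)*(a^2 - 4*a - 5) = (a - 5)*(a + 1)*(a + 3)*(a + 1)
(3) = (j + 2)*(j^2 - 6*j + 8) = (j - 2)*(j + 2)*(j - 4)
(4) = (c - 3)*(c^3 + c^2 - 10*c + 8) = (c - 3)*(c - 2)*(c^2 + 3*c - 4) = (c - 3)*(c - 2)*(c + 4)*(c - 1)
(5) = (t + 3)*(t - 5)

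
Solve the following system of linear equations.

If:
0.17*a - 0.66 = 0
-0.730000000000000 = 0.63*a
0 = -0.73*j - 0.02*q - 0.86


Then:
No Solution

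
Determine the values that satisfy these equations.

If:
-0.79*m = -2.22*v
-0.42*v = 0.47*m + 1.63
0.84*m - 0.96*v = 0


Then:
No Solution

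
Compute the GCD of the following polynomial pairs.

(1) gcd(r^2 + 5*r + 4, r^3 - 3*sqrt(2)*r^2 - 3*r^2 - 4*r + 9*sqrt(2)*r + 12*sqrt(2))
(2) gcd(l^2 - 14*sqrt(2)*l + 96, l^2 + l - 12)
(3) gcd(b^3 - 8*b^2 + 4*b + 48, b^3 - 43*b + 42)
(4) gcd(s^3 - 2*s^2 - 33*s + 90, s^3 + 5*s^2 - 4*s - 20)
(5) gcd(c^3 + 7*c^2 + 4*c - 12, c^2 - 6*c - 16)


(1) = gcd((r + 1)*(r + 4), (r - 4)*(r + 1)*(r - 3*sqrt(2))) = r + 1
(2) = 1
(3) = gcd((b - 6)*(b - 4)*(b + 2), (b - 6)*(b - 1)*(b + 7)) = b - 6
(4) = 1
(5) = gcd((c - 1)*(c + 2)*(c + 6), (c - 8)*(c + 2)) = c + 2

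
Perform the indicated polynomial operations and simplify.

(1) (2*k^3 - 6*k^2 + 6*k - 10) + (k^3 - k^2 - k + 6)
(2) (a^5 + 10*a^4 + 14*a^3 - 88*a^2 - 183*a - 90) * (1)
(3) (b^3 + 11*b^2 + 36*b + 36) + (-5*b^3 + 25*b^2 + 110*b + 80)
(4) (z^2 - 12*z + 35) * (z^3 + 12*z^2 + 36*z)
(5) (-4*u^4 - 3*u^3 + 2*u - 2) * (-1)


(1) = 3*k^3 - 7*k^2 + 5*k - 4
(2) = a^5 + 10*a^4 + 14*a^3 - 88*a^2 - 183*a - 90
(3) = -4*b^3 + 36*b^2 + 146*b + 116
(4) = z^5 - 73*z^3 - 12*z^2 + 1260*z
(5) = 4*u^4 + 3*u^3 - 2*u + 2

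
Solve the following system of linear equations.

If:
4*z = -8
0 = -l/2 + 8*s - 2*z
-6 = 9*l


Then:
l = -2/3
s = -13/24
z = -2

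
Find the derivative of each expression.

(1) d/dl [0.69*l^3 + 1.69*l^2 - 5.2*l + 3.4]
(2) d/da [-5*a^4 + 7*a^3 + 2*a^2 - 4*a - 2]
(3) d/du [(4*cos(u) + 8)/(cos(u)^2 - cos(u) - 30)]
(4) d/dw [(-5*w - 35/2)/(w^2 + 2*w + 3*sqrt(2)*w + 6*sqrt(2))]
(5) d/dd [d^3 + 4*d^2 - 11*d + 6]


(1) = 2.07*l^2 + 3.38*l - 5.2
(2) = -20*a^3 + 21*a^2 + 4*a - 4
(3) = 4*(cos(u)^2 + 4*cos(u) + 28)*sin(u)/(sin(u)^2 + cos(u) + 29)^2
(4) = 5*(2*w^2 + 14*w + 9*sqrt(2) + 14)/(2*(w^4 + 4*w^3 + 6*sqrt(2)*w^3 + 22*w^2 + 24*sqrt(2)*w^2 + 24*sqrt(2)*w + 72*w + 72))
(5) = 3*d^2 + 8*d - 11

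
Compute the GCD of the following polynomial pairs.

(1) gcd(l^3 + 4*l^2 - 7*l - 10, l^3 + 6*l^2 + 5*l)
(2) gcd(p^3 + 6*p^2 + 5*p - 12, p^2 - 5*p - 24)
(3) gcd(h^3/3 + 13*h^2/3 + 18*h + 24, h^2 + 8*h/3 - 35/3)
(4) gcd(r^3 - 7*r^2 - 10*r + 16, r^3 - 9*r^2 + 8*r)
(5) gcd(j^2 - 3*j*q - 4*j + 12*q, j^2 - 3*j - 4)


(1) = gcd((l - 2)*(l + 1)*(l + 5), l*(l + 1)*(l + 5)) = l^2 + 6*l + 5
(2) = gcd((p - 1)*(p + 3)*(p + 4), (p - 8)*(p + 3)) = p + 3
(3) = gcd((h/3 + 1)*(h + 4)*(h + 6), (h - 7/3)*(h + 5)) = 1
(4) = gcd((r - 8)*(r - 1)*(r + 2), r*(r - 8)*(r - 1)) = r^2 - 9*r + 8
(5) = gcd((j - 4)*(j - 3*q), (j - 4)*(j + 1)) = j - 4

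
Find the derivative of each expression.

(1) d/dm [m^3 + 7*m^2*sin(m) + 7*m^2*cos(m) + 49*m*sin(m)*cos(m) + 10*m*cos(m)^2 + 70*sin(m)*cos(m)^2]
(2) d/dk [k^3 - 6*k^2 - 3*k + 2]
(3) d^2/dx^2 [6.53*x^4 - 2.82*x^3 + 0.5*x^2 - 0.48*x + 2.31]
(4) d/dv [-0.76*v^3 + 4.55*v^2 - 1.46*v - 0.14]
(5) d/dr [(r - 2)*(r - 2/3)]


(1) = 7*sqrt(2)*m^2*cos(m + pi/4) + 3*m^2 - 10*m*sin(2*m) + 14*sqrt(2)*m*sin(m + pi/4) + 49*m*cos(2*m) + 49*sin(2*m)/2 + 35*cos(m)/2 + 5*cos(2*m) + 105*cos(3*m)/2 + 5
(2) = 3*k^2 - 12*k - 3
(3) = 78.36*x^2 - 16.92*x + 1.0
(4) = -2.28*v^2 + 9.1*v - 1.46
(5) = 2*r - 8/3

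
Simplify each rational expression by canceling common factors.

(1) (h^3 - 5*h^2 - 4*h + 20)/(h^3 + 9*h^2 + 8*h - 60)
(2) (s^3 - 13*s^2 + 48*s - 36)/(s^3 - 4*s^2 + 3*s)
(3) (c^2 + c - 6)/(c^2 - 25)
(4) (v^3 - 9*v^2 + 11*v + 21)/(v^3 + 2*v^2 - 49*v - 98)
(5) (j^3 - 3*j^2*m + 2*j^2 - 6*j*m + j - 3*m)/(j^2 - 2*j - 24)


(1) = (h^2 - 3*h - 10)/(h^2 + 11*h + 30)
(2) = (s^2 - 12*s + 36)/(s^2 - 3*s)
(3) = (c^2 + c - 6)/(c^2 - 25)
(4) = (v^2 - 2*v - 3)/(v^2 + 9*v + 14)
(5) = (j^3 - 3*j^2*m + 2*j^2 - 6*j*m + j - 3*m)/(j^2 - 2*j - 24)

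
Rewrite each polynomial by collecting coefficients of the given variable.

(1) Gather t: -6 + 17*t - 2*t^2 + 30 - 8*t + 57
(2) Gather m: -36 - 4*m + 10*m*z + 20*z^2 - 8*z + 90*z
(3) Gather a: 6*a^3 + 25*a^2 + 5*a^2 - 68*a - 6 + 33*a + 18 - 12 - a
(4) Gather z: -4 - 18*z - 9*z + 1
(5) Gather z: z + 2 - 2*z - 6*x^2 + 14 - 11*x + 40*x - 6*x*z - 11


(1) = -2*t^2 + 9*t + 81
(2) = m*(10*z - 4) + 20*z^2 + 82*z - 36
(3) = 6*a^3 + 30*a^2 - 36*a
(4) = -27*z - 3
(5) = -6*x^2 + 29*x + z*(-6*x - 1) + 5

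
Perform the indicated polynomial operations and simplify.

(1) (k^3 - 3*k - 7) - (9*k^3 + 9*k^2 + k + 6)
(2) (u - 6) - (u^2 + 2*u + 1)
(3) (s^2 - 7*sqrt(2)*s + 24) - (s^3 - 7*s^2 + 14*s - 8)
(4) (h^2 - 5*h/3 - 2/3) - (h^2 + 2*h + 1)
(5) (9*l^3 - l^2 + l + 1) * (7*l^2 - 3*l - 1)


(1) = -8*k^3 - 9*k^2 - 4*k - 13
(2) = -u^2 - u - 7
(3) = -s^3 + 8*s^2 - 14*s - 7*sqrt(2)*s + 32
(4) = -11*h/3 - 5/3
(5) = 63*l^5 - 34*l^4 + l^3 + 5*l^2 - 4*l - 1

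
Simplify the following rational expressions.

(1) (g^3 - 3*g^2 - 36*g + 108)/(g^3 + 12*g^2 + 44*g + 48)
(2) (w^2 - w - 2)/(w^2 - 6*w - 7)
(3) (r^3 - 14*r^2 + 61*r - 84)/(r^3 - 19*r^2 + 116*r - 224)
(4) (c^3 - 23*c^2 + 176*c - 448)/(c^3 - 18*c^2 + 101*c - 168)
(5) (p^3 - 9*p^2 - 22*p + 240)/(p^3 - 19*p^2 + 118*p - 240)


(1) = (g^2 - 9*g + 18)/(g^2 + 6*g + 8)
(2) = (w - 2)/(w - 7)
(3) = (r - 3)/(r - 8)
(4) = (c - 8)/(c - 3)
(5) = (p + 5)/(p - 5)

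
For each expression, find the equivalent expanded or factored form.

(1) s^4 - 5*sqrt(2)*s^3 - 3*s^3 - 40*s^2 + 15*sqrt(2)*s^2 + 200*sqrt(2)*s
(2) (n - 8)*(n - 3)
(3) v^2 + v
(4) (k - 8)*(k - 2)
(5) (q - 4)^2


(1) = s*(s - 8)*(s + 5)*(s - 5*sqrt(2))
(2) = n^2 - 11*n + 24
(3) = v*(v + 1)
(4) = k^2 - 10*k + 16
(5) = q^2 - 8*q + 16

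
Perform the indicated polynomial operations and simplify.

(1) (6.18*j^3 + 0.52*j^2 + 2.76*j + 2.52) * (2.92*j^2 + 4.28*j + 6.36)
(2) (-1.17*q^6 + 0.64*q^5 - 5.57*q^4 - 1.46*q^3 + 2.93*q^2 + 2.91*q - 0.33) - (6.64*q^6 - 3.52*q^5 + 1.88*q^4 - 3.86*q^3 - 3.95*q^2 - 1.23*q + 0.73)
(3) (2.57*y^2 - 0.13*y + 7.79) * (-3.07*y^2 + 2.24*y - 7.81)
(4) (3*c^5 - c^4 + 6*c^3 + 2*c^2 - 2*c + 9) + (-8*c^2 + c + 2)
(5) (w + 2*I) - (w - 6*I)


(1) = 18.0456*j^5 + 27.9688*j^4 + 49.5896*j^3 + 22.4784*j^2 + 28.3392*j + 16.0272
(2) = -7.81*q^6 + 4.16*q^5 - 7.45*q^4 + 2.4*q^3 + 6.88*q^2 + 4.14*q - 1.06
(3) = -7.8899*y^4 + 6.1559*y^3 - 44.2782*y^2 + 18.4649*y - 60.8399
(4) = 3*c^5 - c^4 + 6*c^3 - 6*c^2 - c + 11
(5) = 8*I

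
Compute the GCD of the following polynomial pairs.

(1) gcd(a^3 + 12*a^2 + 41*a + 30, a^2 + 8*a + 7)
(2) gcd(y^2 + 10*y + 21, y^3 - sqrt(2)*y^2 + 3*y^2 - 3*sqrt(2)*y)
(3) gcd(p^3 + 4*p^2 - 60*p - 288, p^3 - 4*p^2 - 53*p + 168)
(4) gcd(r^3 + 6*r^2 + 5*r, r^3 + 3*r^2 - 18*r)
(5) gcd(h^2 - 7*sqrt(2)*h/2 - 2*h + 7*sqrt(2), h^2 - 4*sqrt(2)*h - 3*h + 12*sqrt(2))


(1) = gcd((a + 1)*(a + 5)*(a + 6), (a + 1)*(a + 7)) = a + 1
(2) = y + 3
(3) = p - 8
(4) = r
(5) = gcd((h - 2)*(h - 7*sqrt(2)/2), (h - 3)*(h - 4*sqrt(2))) = 1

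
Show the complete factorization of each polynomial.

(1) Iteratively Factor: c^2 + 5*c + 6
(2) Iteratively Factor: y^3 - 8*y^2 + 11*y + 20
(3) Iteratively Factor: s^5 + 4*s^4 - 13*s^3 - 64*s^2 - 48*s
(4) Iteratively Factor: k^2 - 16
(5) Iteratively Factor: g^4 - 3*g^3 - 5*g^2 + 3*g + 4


(1) = (c + 2)*(c + 3)
(2) = (y + 1)*(y^2 - 9*y + 20) = (y - 4)*(y + 1)*(y - 5)
(3) = (s - 4)*(s^4 + 8*s^3 + 19*s^2 + 12*s) = (s - 4)*(s + 4)*(s^3 + 4*s^2 + 3*s) = (s - 4)*(s + 1)*(s + 4)*(s^2 + 3*s) = (s - 4)*(s + 1)*(s + 3)*(s + 4)*(s)
(4) = (k + 4)*(k - 4)
(5) = (g - 4)*(g^3 + g^2 - g - 1) = (g - 4)*(g + 1)*(g^2 - 1) = (g - 4)*(g + 1)^2*(g - 1)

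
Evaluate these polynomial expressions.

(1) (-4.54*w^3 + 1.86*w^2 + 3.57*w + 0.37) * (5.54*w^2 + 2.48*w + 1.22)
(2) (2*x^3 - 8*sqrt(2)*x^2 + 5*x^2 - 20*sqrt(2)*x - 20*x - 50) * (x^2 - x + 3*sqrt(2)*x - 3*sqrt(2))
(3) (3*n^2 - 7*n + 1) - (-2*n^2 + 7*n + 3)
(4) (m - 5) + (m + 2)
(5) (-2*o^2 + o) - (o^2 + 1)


(1) = -25.1516*w^5 - 0.9548*w^4 + 18.8518*w^3 + 13.1726*w^2 + 5.273*w + 0.4514
(2) = 2*x^5 - 2*sqrt(2)*x^4 + 3*x^4 - 73*x^3 - 3*sqrt(2)*x^3 - 102*x^2 - 55*sqrt(2)*x^2 - 90*sqrt(2)*x + 170*x + 150*sqrt(2)
(3) = 5*n^2 - 14*n - 2
(4) = 2*m - 3
(5) = -3*o^2 + o - 1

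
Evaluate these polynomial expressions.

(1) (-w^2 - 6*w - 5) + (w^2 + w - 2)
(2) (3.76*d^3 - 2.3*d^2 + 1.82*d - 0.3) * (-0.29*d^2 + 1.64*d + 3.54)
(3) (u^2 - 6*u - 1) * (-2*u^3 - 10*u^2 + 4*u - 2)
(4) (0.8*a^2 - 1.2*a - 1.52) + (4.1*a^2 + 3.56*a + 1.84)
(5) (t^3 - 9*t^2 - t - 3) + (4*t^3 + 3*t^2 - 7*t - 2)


(1) = -5*w - 7
(2) = -1.0904*d^5 + 6.8334*d^4 + 9.0106*d^3 - 5.0702*d^2 + 5.9508*d - 1.062
(3) = -2*u^5 + 2*u^4 + 66*u^3 - 16*u^2 + 8*u + 2
(4) = 4.9*a^2 + 2.36*a + 0.32
(5) = 5*t^3 - 6*t^2 - 8*t - 5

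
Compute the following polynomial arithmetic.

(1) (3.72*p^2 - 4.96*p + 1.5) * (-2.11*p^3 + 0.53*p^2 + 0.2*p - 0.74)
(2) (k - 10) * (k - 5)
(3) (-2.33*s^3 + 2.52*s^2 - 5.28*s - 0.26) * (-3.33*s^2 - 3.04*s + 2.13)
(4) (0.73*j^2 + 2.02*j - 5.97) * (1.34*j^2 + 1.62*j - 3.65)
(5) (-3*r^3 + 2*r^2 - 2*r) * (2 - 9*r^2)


(1) = -7.8492*p^5 + 12.4372*p^4 - 5.0498*p^3 - 2.9498*p^2 + 3.9704*p - 1.11
(2) = k^2 - 15*k + 50
(3) = 7.7589*s^5 - 1.3084*s^4 + 4.9587*s^3 + 22.2846*s^2 - 10.456*s - 0.5538
(4) = 0.9782*j^4 + 3.8894*j^3 - 7.3919*j^2 - 17.0444*j + 21.7905
(5) = 27*r^5 - 18*r^4 + 12*r^3 + 4*r^2 - 4*r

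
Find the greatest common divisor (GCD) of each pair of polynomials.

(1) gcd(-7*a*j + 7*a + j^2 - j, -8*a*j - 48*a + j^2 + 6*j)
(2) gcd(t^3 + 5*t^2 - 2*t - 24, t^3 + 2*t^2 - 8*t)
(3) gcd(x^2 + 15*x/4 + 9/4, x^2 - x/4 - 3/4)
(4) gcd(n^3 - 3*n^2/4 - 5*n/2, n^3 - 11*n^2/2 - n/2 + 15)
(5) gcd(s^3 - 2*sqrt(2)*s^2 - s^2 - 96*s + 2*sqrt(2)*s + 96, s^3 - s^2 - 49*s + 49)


(1) = 1
(2) = t^2 + 2*t - 8
(3) = gcd((x + 3/4)*(x + 3), (x - 1)*(x + 3/4)) = x + 3/4
(4) = n - 2
(5) = s - 1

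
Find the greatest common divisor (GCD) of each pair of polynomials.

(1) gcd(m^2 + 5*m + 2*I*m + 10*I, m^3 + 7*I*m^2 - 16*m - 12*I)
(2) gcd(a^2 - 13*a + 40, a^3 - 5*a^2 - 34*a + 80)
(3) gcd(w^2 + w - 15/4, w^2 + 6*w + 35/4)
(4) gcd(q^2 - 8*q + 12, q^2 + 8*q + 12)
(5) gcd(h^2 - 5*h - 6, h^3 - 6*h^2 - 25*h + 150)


(1) = m + 2*I
(2) = gcd((a - 8)*(a - 5), (a - 8)*(a - 2)*(a + 5)) = a - 8
(3) = w + 5/2
(4) = gcd((q - 6)*(q - 2), (q + 2)*(q + 6)) = 1
(5) = gcd((h - 6)*(h + 1), (h - 6)*(h - 5)*(h + 5)) = h - 6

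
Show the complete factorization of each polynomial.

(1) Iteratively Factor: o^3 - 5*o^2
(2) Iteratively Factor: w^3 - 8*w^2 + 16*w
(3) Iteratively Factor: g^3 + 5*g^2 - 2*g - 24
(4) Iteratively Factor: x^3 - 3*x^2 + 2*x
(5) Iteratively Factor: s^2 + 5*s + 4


(1) = (o)*(o^2 - 5*o) = o*(o - 5)*(o)
(2) = (w - 4)*(w^2 - 4*w) = w*(w - 4)*(w - 4)
(3) = (g - 2)*(g^2 + 7*g + 12) = (g - 2)*(g + 4)*(g + 3)
(4) = (x - 2)*(x^2 - x) = x*(x - 2)*(x - 1)
(5) = (s + 1)*(s + 4)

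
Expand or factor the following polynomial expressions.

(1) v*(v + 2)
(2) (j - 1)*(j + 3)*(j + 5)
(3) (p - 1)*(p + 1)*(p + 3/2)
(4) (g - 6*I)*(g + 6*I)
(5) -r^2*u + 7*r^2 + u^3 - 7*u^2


(1) = v^2 + 2*v
(2) = j^3 + 7*j^2 + 7*j - 15
(3) = p^3 + 3*p^2/2 - p - 3/2
(4) = g^2 + 36
(5) = (-r + u)*(r + u)*(u - 7)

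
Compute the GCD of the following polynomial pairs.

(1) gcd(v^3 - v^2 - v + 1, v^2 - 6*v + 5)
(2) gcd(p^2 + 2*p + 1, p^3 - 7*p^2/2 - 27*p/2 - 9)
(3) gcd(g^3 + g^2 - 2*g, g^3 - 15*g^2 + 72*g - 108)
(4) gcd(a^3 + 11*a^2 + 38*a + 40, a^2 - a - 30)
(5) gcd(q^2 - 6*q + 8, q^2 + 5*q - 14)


(1) = v - 1
(2) = gcd((p + 1)^2, (p - 6)*(p + 1)*(p + 3/2)) = p + 1
(3) = gcd(g*(g - 1)*(g + 2), (g - 6)^2*(g - 3)) = 1
(4) = a + 5
(5) = q - 2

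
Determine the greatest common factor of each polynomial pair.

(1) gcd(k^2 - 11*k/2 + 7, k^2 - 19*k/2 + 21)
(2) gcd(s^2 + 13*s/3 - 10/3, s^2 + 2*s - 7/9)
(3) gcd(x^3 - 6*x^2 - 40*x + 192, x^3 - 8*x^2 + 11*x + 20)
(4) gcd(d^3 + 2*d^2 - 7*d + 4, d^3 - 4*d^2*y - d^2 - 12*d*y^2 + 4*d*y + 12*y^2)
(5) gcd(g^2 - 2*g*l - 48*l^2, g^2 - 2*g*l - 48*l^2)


(1) = k - 7/2
(2) = 1
(3) = x - 4
(4) = d - 1
(5) = g^2 - 2*g*l - 48*l^2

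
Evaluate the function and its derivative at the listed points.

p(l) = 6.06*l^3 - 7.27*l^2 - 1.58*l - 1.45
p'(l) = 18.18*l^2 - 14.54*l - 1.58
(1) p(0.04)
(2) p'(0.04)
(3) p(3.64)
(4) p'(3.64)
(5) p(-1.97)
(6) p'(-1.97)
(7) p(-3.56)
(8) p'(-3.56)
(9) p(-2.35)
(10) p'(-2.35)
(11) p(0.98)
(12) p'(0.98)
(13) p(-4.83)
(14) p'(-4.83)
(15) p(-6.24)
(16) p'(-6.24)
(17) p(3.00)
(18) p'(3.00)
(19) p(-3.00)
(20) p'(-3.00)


(1) = -1.52
(2) = -2.13
(3) = 188.74
(4) = 186.37
(5) = -72.88
(6) = 97.62
(7) = -361.38
(8) = 280.59
(9) = -116.53
(10) = 132.99
(11) = -4.28
(12) = 1.63
(13) = -846.25
(14) = 492.77
(15) = -1747.07
(16) = 797.04
(17) = 92.00
(18) = 118.42
(19) = -225.76
(20) = 205.66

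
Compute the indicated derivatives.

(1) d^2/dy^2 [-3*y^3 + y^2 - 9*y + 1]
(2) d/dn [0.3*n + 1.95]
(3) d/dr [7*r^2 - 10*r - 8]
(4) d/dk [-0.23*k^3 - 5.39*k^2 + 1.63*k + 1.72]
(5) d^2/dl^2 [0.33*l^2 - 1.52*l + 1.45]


(1) = 2 - 18*y
(2) = 0.300000000000000
(3) = 14*r - 10
(4) = -0.69*k^2 - 10.78*k + 1.63
(5) = 0.660000000000000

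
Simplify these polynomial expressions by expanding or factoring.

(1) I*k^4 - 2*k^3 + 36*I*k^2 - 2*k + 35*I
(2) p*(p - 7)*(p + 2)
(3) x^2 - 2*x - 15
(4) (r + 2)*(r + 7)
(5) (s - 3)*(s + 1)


(1) = (k - 5*I)*(k + I)*(k + 7*I)*(I*k + 1)
(2) = p^3 - 5*p^2 - 14*p
(3) = (x - 5)*(x + 3)
(4) = r^2 + 9*r + 14
(5) = s^2 - 2*s - 3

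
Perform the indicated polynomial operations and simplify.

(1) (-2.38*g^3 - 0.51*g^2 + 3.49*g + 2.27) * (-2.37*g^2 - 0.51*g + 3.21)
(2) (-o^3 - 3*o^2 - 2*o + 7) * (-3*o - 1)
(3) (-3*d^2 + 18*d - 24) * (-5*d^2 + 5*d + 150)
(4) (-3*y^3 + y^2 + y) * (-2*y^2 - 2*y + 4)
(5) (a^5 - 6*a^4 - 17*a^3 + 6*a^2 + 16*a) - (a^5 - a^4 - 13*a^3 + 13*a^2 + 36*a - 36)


(1) = 5.6406*g^5 + 2.4225*g^4 - 15.651*g^3 - 8.7969*g^2 + 10.0452*g + 7.2867
(2) = 3*o^4 + 10*o^3 + 9*o^2 - 19*o - 7
(3) = 15*d^4 - 105*d^3 - 240*d^2 + 2580*d - 3600
(4) = 6*y^5 + 4*y^4 - 16*y^3 + 2*y^2 + 4*y
(5) = -5*a^4 - 4*a^3 - 7*a^2 - 20*a + 36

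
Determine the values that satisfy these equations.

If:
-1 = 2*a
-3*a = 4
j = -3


Then:
No Solution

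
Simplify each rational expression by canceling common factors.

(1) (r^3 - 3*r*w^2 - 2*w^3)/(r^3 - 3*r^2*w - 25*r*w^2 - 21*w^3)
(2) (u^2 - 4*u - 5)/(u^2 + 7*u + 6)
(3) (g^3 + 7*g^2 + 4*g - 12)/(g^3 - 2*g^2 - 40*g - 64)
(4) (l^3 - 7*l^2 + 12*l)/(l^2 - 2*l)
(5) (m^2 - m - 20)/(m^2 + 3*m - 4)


(1) = (r^2 - r*w - 2*w^2)/(r^2 - 4*r*w - 21*w^2)
(2) = (u - 5)/(u + 6)
(3) = (g^2 + 5*g - 6)/(g^2 - 4*g - 32)
(4) = (l^2 - 7*l + 12)/(l - 2)
(5) = (m - 5)/(m - 1)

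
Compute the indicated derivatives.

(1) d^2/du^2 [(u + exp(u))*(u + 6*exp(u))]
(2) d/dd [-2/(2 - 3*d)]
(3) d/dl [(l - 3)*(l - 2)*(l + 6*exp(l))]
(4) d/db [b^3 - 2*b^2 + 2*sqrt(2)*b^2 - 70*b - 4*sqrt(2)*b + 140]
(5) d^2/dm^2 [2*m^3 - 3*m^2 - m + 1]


(1) = 7*u*exp(u) + 24*exp(2*u) + 14*exp(u) + 2
(2) = -6/(3*d - 2)^2
(3) = 6*l^2*exp(l) + 3*l^2 - 18*l*exp(l) - 10*l + 6*exp(l) + 6
(4) = 3*b^2 - 4*b + 4*sqrt(2)*b - 70 - 4*sqrt(2)
(5) = 12*m - 6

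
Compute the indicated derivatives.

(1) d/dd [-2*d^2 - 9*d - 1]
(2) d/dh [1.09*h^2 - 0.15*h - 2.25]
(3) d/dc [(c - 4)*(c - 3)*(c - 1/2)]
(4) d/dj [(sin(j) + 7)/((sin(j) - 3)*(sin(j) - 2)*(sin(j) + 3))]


(1) = -4*d - 9
(2) = 2.18*h - 0.15
(3) = 3*c^2 - 15*c + 31/2
(4) = (-2*sin(j)^3 - 19*sin(j)^2 + 28*sin(j) + 81)*cos(j)/((sin(j) - 3)^2*(sin(j) - 2)^2*(sin(j) + 3)^2)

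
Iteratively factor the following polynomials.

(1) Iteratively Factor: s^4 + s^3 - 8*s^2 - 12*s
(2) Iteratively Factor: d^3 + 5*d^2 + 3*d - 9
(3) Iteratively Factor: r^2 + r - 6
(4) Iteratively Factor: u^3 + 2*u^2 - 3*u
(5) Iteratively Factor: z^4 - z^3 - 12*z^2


(1) = (s)*(s^3 + s^2 - 8*s - 12) = s*(s + 2)*(s^2 - s - 6) = s*(s + 2)^2*(s - 3)
(2) = (d + 3)*(d^2 + 2*d - 3) = (d - 1)*(d + 3)*(d + 3)
(3) = (r - 2)*(r + 3)
(4) = (u + 3)*(u^2 - u) = (u - 1)*(u + 3)*(u)
(5) = (z)*(z^3 - z^2 - 12*z) = z^2*(z^2 - z - 12) = z^2*(z - 4)*(z + 3)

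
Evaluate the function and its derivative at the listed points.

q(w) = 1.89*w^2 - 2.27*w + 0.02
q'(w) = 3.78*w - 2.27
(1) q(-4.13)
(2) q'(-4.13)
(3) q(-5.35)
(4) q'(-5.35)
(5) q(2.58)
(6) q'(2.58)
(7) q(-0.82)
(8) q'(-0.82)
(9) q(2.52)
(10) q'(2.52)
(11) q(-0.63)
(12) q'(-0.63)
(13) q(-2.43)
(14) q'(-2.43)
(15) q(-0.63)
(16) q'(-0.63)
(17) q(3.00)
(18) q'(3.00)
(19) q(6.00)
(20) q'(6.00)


(1) = 41.63
(2) = -17.88
(3) = 66.26
(4) = -22.49
(5) = 6.74
(6) = 7.48
(7) = 3.15
(8) = -5.37
(9) = 6.30
(10) = 7.26
(11) = 2.20
(12) = -4.65
(13) = 16.70
(14) = -11.46
(15) = 2.20
(16) = -4.65
(17) = 10.22
(18) = 9.07
(19) = 54.44
(20) = 20.41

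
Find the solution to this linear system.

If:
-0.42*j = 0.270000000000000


Then:
j = -0.64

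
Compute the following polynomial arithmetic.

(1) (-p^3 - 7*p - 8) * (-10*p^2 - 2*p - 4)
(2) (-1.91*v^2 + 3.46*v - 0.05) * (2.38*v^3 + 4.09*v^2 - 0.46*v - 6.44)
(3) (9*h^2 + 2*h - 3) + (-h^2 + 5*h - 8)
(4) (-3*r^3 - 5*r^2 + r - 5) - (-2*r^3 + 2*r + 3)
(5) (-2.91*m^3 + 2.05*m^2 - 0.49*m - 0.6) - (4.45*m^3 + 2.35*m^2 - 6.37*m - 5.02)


(1) = 10*p^5 + 2*p^4 + 74*p^3 + 94*p^2 + 44*p + 32
(2) = -4.5458*v^5 + 0.4229*v^4 + 14.911*v^3 + 10.5043*v^2 - 22.2594*v + 0.322
(3) = 8*h^2 + 7*h - 11
(4) = -r^3 - 5*r^2 - r - 8
(5) = -7.36*m^3 - 0.3*m^2 + 5.88*m + 4.42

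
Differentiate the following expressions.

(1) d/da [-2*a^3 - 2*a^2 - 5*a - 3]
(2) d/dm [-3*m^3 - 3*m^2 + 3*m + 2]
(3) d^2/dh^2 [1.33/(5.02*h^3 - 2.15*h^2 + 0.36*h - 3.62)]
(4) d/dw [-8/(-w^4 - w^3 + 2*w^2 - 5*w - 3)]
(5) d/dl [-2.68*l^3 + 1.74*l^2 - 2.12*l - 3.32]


(1) = -6*a^2 - 4*a - 5
(2) = -9*m^2 - 6*m + 3
(3) = ((5.719 - 40.0596*h)*(5.02*h^3 - 2.15*h^2 + 0.36*h - 3.62) + 1.33*(15.06*h^2 - 4.3*h + 0.36)*(30.12*h^2 - 8.6*h + 0.72))/(5.02*h^3 - 2.15*h^2 + 0.36*h - 3.62)^3
(4) = 8*(-4*w^3 - 3*w^2 + 4*w - 5)/(w^4 + w^3 - 2*w^2 + 5*w + 3)^2
(5) = -8.04*l^2 + 3.48*l - 2.12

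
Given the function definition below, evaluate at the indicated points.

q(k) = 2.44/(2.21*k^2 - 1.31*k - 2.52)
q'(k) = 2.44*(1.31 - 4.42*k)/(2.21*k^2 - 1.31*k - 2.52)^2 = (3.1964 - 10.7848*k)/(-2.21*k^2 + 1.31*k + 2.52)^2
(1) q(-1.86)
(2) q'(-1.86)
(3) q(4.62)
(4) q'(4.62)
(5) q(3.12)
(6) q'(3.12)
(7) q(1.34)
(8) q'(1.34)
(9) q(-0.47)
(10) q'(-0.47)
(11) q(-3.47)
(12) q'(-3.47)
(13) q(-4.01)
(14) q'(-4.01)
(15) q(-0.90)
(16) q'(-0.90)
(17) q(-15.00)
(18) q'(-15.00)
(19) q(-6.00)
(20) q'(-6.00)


(1) = 0.32
(2) = 0.41
(3) = 0.06
(4) = -0.03
(5) = 0.16
(6) = -0.14
(7) = -7.94
(8) = -119.32
(9) = -1.72
(10) = 4.12
(11) = 0.09
(12) = 0.05
(13) = 0.06
(14) = 0.03
(15) = 5.43
(16) = 63.97
(17) = 0.00
(18) = 0.00
(19) = 0.03
(20) = 0.01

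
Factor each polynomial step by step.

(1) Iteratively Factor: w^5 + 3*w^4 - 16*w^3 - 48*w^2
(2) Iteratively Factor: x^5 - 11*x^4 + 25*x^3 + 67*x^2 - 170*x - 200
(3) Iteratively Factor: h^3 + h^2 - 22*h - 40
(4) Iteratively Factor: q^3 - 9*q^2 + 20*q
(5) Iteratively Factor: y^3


(1) = (w)*(w^4 + 3*w^3 - 16*w^2 - 48*w) = w*(w - 4)*(w^3 + 7*w^2 + 12*w) = w*(w - 4)*(w + 3)*(w^2 + 4*w) = w^2*(w - 4)*(w + 3)*(w + 4)
(2) = (x - 5)*(x^4 - 6*x^3 - 5*x^2 + 42*x + 40) = (x - 5)*(x + 2)*(x^3 - 8*x^2 + 11*x + 20) = (x - 5)^2*(x + 2)*(x^2 - 3*x - 4) = (x - 5)^2*(x - 4)*(x + 2)*(x + 1)
(3) = (h - 5)*(h^2 + 6*h + 8) = (h - 5)*(h + 4)*(h + 2)
(4) = (q - 4)*(q^2 - 5*q) = (q - 5)*(q - 4)*(q)
(5) = (y)*(y^2) = y^2*(y)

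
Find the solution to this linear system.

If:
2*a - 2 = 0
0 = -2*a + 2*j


Then:
a = 1
j = 1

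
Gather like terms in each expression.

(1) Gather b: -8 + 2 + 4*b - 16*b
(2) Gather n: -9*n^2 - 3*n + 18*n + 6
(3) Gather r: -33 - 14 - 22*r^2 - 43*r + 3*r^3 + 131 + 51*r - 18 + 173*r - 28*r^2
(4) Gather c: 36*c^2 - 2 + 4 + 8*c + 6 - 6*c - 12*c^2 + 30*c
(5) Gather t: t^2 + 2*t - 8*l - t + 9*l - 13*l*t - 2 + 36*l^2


(1) = -12*b - 6
(2) = -9*n^2 + 15*n + 6
(3) = 3*r^3 - 50*r^2 + 181*r + 66
(4) = 24*c^2 + 32*c + 8
(5) = 36*l^2 + l + t^2 + t*(1 - 13*l) - 2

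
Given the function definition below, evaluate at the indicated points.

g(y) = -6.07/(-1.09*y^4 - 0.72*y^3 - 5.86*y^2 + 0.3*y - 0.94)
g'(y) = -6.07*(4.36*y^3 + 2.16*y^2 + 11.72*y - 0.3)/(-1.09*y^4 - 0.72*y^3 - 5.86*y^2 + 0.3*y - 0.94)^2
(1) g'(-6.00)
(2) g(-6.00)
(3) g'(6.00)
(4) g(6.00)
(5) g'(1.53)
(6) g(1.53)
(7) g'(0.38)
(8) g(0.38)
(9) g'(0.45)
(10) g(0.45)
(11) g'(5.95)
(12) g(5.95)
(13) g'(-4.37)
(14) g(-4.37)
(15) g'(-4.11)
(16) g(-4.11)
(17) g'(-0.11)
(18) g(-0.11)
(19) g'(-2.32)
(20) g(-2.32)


(1) = 0.00
(2) = 0.00
(3) = -0.00
(4) = 0.00
(5) = -0.45
(6) = 0.27
(7) = -9.49
(8) = 3.50
(9) = -7.98
(10) = 2.89
(11) = -0.00
(12) = 0.00
(13) = 0.01
(14) = 0.01
(15) = 0.01
(16) = 0.02
(17) = 8.75
(18) = 5.82
(19) = 0.14
(20) = 0.11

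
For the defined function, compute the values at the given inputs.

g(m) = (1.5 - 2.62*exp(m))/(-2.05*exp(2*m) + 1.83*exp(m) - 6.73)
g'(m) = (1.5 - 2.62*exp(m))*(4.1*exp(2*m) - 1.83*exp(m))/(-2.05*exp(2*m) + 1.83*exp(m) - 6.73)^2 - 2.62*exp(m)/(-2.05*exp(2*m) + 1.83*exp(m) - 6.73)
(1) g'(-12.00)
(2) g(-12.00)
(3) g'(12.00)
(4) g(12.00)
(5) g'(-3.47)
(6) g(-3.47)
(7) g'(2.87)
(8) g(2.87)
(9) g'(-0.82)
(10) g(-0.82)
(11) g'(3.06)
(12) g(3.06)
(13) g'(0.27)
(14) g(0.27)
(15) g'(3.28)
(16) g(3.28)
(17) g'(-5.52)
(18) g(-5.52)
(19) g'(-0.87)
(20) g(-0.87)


(1) = 0.00
(2) = -0.22
(3) = -0.00
(4) = 0.00
(5) = 0.01
(6) = -0.21
(7) = -0.07
(8) = 0.07
(9) = 0.18
(10) = -0.05
(11) = -0.06
(12) = 0.06
(13) = 0.29
(14) = 0.25
(15) = -0.05
(16) = 0.05
(17) = 0.00
(18) = -0.22
(19) = 0.17
(20) = -0.06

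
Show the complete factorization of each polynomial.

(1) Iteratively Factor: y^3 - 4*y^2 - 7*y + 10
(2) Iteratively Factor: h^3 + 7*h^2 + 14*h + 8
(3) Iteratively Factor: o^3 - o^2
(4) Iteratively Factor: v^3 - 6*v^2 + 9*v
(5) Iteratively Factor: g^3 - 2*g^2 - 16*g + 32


(1) = (y + 2)*(y^2 - 6*y + 5) = (y - 1)*(y + 2)*(y - 5)
(2) = (h + 1)*(h^2 + 6*h + 8) = (h + 1)*(h + 4)*(h + 2)
(3) = (o - 1)*(o^2) = o*(o - 1)*(o)
(4) = (v)*(v^2 - 6*v + 9) = v*(v - 3)*(v - 3)
(5) = (g - 4)*(g^2 + 2*g - 8) = (g - 4)*(g + 4)*(g - 2)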